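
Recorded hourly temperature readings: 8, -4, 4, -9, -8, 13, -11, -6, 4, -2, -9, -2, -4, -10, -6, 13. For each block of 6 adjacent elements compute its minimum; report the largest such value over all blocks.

8 -4 4 -9 -8 13 → min -9
-4 4 -9 -8 13 -11 → min -11
4 -9 -8 13 -11 -6 → min -11
-9 -8 13 -11 -6 4 → min -11
-8 13 -11 -6 4 -2 → min -11
13 -11 -6 4 -2 -9 → min -11
-11 -6 4 -2 -9 -2 → min -11
-6 4 -2 -9 -2 -4 → min -9
4 -2 -9 -2 -4 -10 → min -10
-2 -9 -2 -4 -10 -6 → min -10
-9 -2 -4 -10 -6 13 → min -10
Largest of these is -9.

-9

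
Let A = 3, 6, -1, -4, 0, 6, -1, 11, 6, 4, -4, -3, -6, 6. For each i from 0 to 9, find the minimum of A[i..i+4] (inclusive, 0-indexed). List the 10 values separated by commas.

-4, -4, -4, -4, -1, -1, -4, -4, -6, -6

(3, 6, -1, -4, 0) → min -4
(6, -1, -4, 0, 6) → min -4
(-1, -4, 0, 6, -1) → min -4
(-4, 0, 6, -1, 11) → min -4
(0, 6, -1, 11, 6) → min -1
(6, -1, 11, 6, 4) → min -1
(-1, 11, 6, 4, -4) → min -4
(11, 6, 4, -4, -3) → min -4
(6, 4, -4, -3, -6) → min -6
(4, -4, -3, -6, 6) → min -6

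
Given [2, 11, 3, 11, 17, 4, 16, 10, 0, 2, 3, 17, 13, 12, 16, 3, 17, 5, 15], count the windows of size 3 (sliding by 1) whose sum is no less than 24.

[2, 11, 3] → sum 16
[11, 3, 11] → sum 25  ≥ 24 ✓
[3, 11, 17] → sum 31  ≥ 24 ✓
[11, 17, 4] → sum 32  ≥ 24 ✓
[17, 4, 16] → sum 37  ≥ 24 ✓
[4, 16, 10] → sum 30  ≥ 24 ✓
[16, 10, 0] → sum 26  ≥ 24 ✓
[10, 0, 2] → sum 12
[0, 2, 3] → sum 5
[2, 3, 17] → sum 22
[3, 17, 13] → sum 33  ≥ 24 ✓
[17, 13, 12] → sum 42  ≥ 24 ✓
[13, 12, 16] → sum 41  ≥ 24 ✓
[12, 16, 3] → sum 31  ≥ 24 ✓
[16, 3, 17] → sum 36  ≥ 24 ✓
[3, 17, 5] → sum 25  ≥ 24 ✓
[17, 5, 15] → sum 37  ≥ 24 ✓
13 windows satisfy the condition.

13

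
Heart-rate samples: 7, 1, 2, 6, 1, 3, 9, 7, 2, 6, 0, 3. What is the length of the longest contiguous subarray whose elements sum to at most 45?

Extend to the right; shrink from the left whenever the sum exceeds 45:
add 7: [7] sum 7, len 1
add 1: [7, 1] sum 8, len 2
add 2: [7, 1, 2] sum 10, len 3
add 6: [7, 1, 2, 6] sum 16, len 4
add 1: [7, 1, 2, 6, 1] sum 17, len 5
add 3: [7, 1, 2, 6, 1, 3] sum 20, len 6
add 9: [7, 1, 2, 6, 1, 3, 9] sum 29, len 7
add 7: [7, 1, 2, 6, 1, 3, 9, 7] sum 36, len 8
add 2: [7, 1, 2, 6, 1, 3, 9, 7, 2] sum 38, len 9
add 6: [7, 1, 2, 6, 1, 3, 9, 7, 2, 6] sum 44, len 10
add 0: [7, 1, 2, 6, 1, 3, 9, 7, 2, 6, 0] sum 44, len 11
add 3: [1, 2, 6, 1, 3, 9, 7, 2, 6, 0, 3] sum 40, len 11
Longest length seen: 11.

11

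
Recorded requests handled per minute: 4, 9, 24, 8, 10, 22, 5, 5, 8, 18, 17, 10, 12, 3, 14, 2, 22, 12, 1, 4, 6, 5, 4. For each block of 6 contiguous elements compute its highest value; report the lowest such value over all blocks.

12

4 9 24 8 10 22 → max 24
9 24 8 10 22 5 → max 24
24 8 10 22 5 5 → max 24
8 10 22 5 5 8 → max 22
10 22 5 5 8 18 → max 22
22 5 5 8 18 17 → max 22
5 5 8 18 17 10 → max 18
5 8 18 17 10 12 → max 18
8 18 17 10 12 3 → max 18
18 17 10 12 3 14 → max 18
17 10 12 3 14 2 → max 17
10 12 3 14 2 22 → max 22
12 3 14 2 22 12 → max 22
3 14 2 22 12 1 → max 22
14 2 22 12 1 4 → max 22
2 22 12 1 4 6 → max 22
22 12 1 4 6 5 → max 22
12 1 4 6 5 4 → max 12
Lowest of these is 12.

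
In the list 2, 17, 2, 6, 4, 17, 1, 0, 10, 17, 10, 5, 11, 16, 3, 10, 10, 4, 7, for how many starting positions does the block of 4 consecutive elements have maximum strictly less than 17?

6

[2, 17, 2, 6] → max 17
[17, 2, 6, 4] → max 17
[2, 6, 4, 17] → max 17
[6, 4, 17, 1] → max 17
[4, 17, 1, 0] → max 17
[17, 1, 0, 10] → max 17
[1, 0, 10, 17] → max 17
[0, 10, 17, 10] → max 17
[10, 17, 10, 5] → max 17
[17, 10, 5, 11] → max 17
[10, 5, 11, 16] → max 16  < 17 ✓
[5, 11, 16, 3] → max 16  < 17 ✓
[11, 16, 3, 10] → max 16  < 17 ✓
[16, 3, 10, 10] → max 16  < 17 ✓
[3, 10, 10, 4] → max 10  < 17 ✓
[10, 10, 4, 7] → max 10  < 17 ✓
6 windows satisfy the condition.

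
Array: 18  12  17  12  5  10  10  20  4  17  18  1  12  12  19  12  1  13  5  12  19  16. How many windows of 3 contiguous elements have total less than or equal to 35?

[18, 12, 17] → sum 47
[12, 17, 12] → sum 41
[17, 12, 5] → sum 34  ≤ 35 ✓
[12, 5, 10] → sum 27  ≤ 35 ✓
[5, 10, 10] → sum 25  ≤ 35 ✓
[10, 10, 20] → sum 40
[10, 20, 4] → sum 34  ≤ 35 ✓
[20, 4, 17] → sum 41
[4, 17, 18] → sum 39
[17, 18, 1] → sum 36
[18, 1, 12] → sum 31  ≤ 35 ✓
[1, 12, 12] → sum 25  ≤ 35 ✓
[12, 12, 19] → sum 43
[12, 19, 12] → sum 43
[19, 12, 1] → sum 32  ≤ 35 ✓
[12, 1, 13] → sum 26  ≤ 35 ✓
[1, 13, 5] → sum 19  ≤ 35 ✓
[13, 5, 12] → sum 30  ≤ 35 ✓
[5, 12, 19] → sum 36
[12, 19, 16] → sum 47
10 windows satisfy the condition.

10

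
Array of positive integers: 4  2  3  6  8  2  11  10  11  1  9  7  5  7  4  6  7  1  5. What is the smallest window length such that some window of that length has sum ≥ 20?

add 4: running sum 4 < 20
add 2: running sum 6 < 20
add 3: running sum 9 < 20
add 6: running sum 15 < 20
add 8: shortest ending here [4, 2, 3, 6, 8] sum 23, len 5
add 2: shortest ending here [2, 3, 6, 8, 2] sum 21, len 5
add 11: shortest ending here [8, 2, 11] sum 21, len 3
add 10: shortest ending here [11, 10] sum 21, len 2
add 11: shortest ending here [10, 11] sum 21, len 2
add 1: shortest ending here [10, 11, 1] sum 22, len 3
add 9: shortest ending here [11, 1, 9] sum 21, len 3
add 7: shortest ending here [11, 1, 9, 7] sum 28, len 4
add 5: shortest ending here [9, 7, 5] sum 21, len 3
add 7: shortest ending here [9, 7, 5, 7] sum 28, len 4
add 4: shortest ending here [7, 5, 7, 4] sum 23, len 4
add 6: shortest ending here [5, 7, 4, 6] sum 22, len 4
add 7: shortest ending here [7, 4, 6, 7] sum 24, len 4
add 1: shortest ending here [7, 4, 6, 7, 1] sum 25, len 5
add 5: shortest ending here [4, 6, 7, 1, 5] sum 23, len 5
Shortest qualifying length: 2.

2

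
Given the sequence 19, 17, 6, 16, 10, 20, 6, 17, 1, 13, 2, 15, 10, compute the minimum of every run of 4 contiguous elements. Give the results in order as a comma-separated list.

19 17 6 16 → min 6
17 6 16 10 → min 6
6 16 10 20 → min 6
16 10 20 6 → min 6
10 20 6 17 → min 6
20 6 17 1 → min 1
6 17 1 13 → min 1
17 1 13 2 → min 1
1 13 2 15 → min 1
13 2 15 10 → min 2

6, 6, 6, 6, 6, 1, 1, 1, 1, 2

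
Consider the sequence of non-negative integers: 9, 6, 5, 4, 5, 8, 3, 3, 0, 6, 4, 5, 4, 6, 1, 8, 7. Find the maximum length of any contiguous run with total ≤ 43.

10

Extend to the right; shrink from the left whenever the sum exceeds 43:
→ 9: sum 9, len 1
→ 6: sum 15, len 2
→ 5: sum 20, len 3
→ 4: sum 24, len 4
→ 5: sum 29, len 5
→ 8: sum 37, len 6
→ 3: sum 40, len 7
→ 3: sum 43, len 8
→ 0: sum 43, len 9
→ 6 (dropped 9): sum 40, len 9
→ 4 (dropped 6): sum 38, len 9
→ 5: sum 43, len 10
→ 4 (dropped 5): sum 42, len 10
→ 6 (dropped 4, 5): sum 39, len 9
→ 1: sum 40, len 10
→ 8 (dropped 8): sum 40, len 10
→ 7 (dropped 3, 3): sum 41, len 9
Longest length seen: 10.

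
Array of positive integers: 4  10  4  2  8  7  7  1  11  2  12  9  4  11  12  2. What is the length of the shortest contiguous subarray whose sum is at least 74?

add 4: running sum 4 < 74
add 10: running sum 14 < 74
add 4: running sum 18 < 74
add 2: running sum 20 < 74
add 8: running sum 28 < 74
add 7: running sum 35 < 74
add 7: running sum 42 < 74
add 1: running sum 43 < 74
add 11: running sum 54 < 74
add 2: running sum 56 < 74
add 12: running sum 68 < 74
end 11: [4, 10, 4, 2, 8, 7, 7, 1, 11, 2, 12, 9] sum 77, len 12
end 12: [10, 4, 2, 8, 7, 7, 1, 11, 2, 12, 9, 4] sum 77, len 12
end 13: [2, 8, 7, 7, 1, 11, 2, 12, 9, 4, 11] sum 74, len 11
end 14: [7, 7, 1, 11, 2, 12, 9, 4, 11, 12] sum 76, len 10
end 15: [7, 7, 1, 11, 2, 12, 9, 4, 11, 12, 2] sum 78, len 11
Shortest qualifying length: 10.

10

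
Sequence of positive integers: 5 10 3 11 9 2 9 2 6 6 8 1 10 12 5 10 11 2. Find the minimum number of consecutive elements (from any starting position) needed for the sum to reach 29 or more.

add 5: running sum 5 < 29
add 10: running sum 15 < 29
add 3: running sum 18 < 29
end 3: [5, 10, 3, 11] sum 29, len 4
end 4: [10, 3, 11, 9] sum 33, len 4
end 5: [10, 3, 11, 9, 2] sum 35, len 5
end 6: [11, 9, 2, 9] sum 31, len 4
end 7: [11, 9, 2, 9, 2] sum 33, len 5
end 8: [11, 9, 2, 9, 2, 6] sum 39, len 6
end 9: [9, 2, 9, 2, 6, 6] sum 34, len 6
end 10: [9, 2, 6, 6, 8] sum 31, len 5
end 11: [9, 2, 6, 6, 8, 1] sum 32, len 6
end 12: [6, 6, 8, 1, 10] sum 31, len 5
end 13: [8, 1, 10, 12] sum 31, len 4
end 14: [8, 1, 10, 12, 5] sum 36, len 5
end 15: [10, 12, 5, 10] sum 37, len 4
end 16: [12, 5, 10, 11] sum 38, len 4
end 17: [12, 5, 10, 11, 2] sum 40, len 5
Shortest qualifying length: 4.

4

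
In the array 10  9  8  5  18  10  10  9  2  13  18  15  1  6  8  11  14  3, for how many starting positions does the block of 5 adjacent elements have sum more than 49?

7

[10, 9, 8, 5, 18] → sum 50  > 49 ✓
[9, 8, 5, 18, 10] → sum 50  > 49 ✓
[8, 5, 18, 10, 10] → sum 51  > 49 ✓
[5, 18, 10, 10, 9] → sum 52  > 49 ✓
[18, 10, 10, 9, 2] → sum 49
[10, 10, 9, 2, 13] → sum 44
[10, 9, 2, 13, 18] → sum 52  > 49 ✓
[9, 2, 13, 18, 15] → sum 57  > 49 ✓
[2, 13, 18, 15, 1] → sum 49
[13, 18, 15, 1, 6] → sum 53  > 49 ✓
[18, 15, 1, 6, 8] → sum 48
[15, 1, 6, 8, 11] → sum 41
[1, 6, 8, 11, 14] → sum 40
[6, 8, 11, 14, 3] → sum 42
7 windows satisfy the condition.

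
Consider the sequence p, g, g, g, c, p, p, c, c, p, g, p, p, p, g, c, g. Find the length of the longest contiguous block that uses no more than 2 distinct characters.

add p: window [p] (1 distinct), len 1
add g: window [p, g] (2 distinct), len 2
add g: window [p, g, g] (2 distinct), len 3
add g: window [p, g, g, g] (2 distinct), len 4
add c: window [g, g, g, c] (2 distinct), len 4
add p: window [c, p] (2 distinct), len 2
add p: window [c, p, p] (2 distinct), len 3
add c: window [c, p, p, c] (2 distinct), len 4
add c: window [c, p, p, c, c] (2 distinct), len 5
add p: window [c, p, p, c, c, p] (2 distinct), len 6
add g: window [p, g] (2 distinct), len 2
add p: window [p, g, p] (2 distinct), len 3
add p: window [p, g, p, p] (2 distinct), len 4
add p: window [p, g, p, p, p] (2 distinct), len 5
add g: window [p, g, p, p, p, g] (2 distinct), len 6
add c: window [g, c] (2 distinct), len 2
add g: window [g, c, g] (2 distinct), len 3
Longest length with ≤2 distinct: 6.

6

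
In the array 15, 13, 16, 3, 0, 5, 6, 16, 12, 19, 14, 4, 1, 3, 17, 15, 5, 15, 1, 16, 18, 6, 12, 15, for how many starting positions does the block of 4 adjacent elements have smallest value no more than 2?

12

[15, 13, 16, 3] → min 3
[13, 16, 3, 0] → min 0  ≤ 2 ✓
[16, 3, 0, 5] → min 0  ≤ 2 ✓
[3, 0, 5, 6] → min 0  ≤ 2 ✓
[0, 5, 6, 16] → min 0  ≤ 2 ✓
[5, 6, 16, 12] → min 5
[6, 16, 12, 19] → min 6
[16, 12, 19, 14] → min 12
[12, 19, 14, 4] → min 4
[19, 14, 4, 1] → min 1  ≤ 2 ✓
[14, 4, 1, 3] → min 1  ≤ 2 ✓
[4, 1, 3, 17] → min 1  ≤ 2 ✓
[1, 3, 17, 15] → min 1  ≤ 2 ✓
[3, 17, 15, 5] → min 3
[17, 15, 5, 15] → min 5
[15, 5, 15, 1] → min 1  ≤ 2 ✓
[5, 15, 1, 16] → min 1  ≤ 2 ✓
[15, 1, 16, 18] → min 1  ≤ 2 ✓
[1, 16, 18, 6] → min 1  ≤ 2 ✓
[16, 18, 6, 12] → min 6
[18, 6, 12, 15] → min 6
12 windows satisfy the condition.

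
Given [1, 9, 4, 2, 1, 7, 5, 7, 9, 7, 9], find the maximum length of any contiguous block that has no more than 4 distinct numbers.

Extend right; when distinct count exceeds 4, shrink from the left:
add 1: window [1] (1 distinct), len 1
add 9: window [1, 9] (2 distinct), len 2
add 4: window [1, 9, 4] (3 distinct), len 3
add 2: window [1, 9, 4, 2] (4 distinct), len 4
add 1: window [1, 9, 4, 2, 1] (4 distinct), len 5
add 7: window [4, 2, 1, 7] (4 distinct), len 4
add 5: window [2, 1, 7, 5] (4 distinct), len 4
add 7: window [2, 1, 7, 5, 7] (4 distinct), len 5
add 9: window [1, 7, 5, 7, 9] (4 distinct), len 5
add 7: window [1, 7, 5, 7, 9, 7] (4 distinct), len 6
add 9: window [1, 7, 5, 7, 9, 7, 9] (4 distinct), len 7
Longest length with ≤4 distinct: 7.

7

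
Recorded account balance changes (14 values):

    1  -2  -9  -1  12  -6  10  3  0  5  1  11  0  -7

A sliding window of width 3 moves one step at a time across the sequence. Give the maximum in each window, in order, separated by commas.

1, -1, 12, 12, 12, 10, 10, 5, 5, 11, 11, 11

[1, -2, -9] → max 1
[-2, -9, -1] → max -1
[-9, -1, 12] → max 12
[-1, 12, -6] → max 12
[12, -6, 10] → max 12
[-6, 10, 3] → max 10
[10, 3, 0] → max 10
[3, 0, 5] → max 5
[0, 5, 1] → max 5
[5, 1, 11] → max 11
[1, 11, 0] → max 11
[11, 0, -7] → max 11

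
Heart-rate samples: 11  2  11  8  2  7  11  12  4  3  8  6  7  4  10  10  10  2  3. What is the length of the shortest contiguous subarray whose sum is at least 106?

add 11: running sum 11 < 106
add 2: running sum 13 < 106
add 11: running sum 24 < 106
add 8: running sum 32 < 106
add 2: running sum 34 < 106
add 7: running sum 41 < 106
add 11: running sum 52 < 106
add 12: running sum 64 < 106
add 4: running sum 68 < 106
add 3: running sum 71 < 106
add 8: running sum 79 < 106
add 6: running sum 85 < 106
add 7: running sum 92 < 106
add 4: running sum 96 < 106
end 14: [11, 2, 11, 8, 2, 7, 11, 12, 4, 3, 8, 6, 7, 4, 10] sum 106, len 15
end 15: [11, 2, 11, 8, 2, 7, 11, 12, 4, 3, 8, 6, 7, 4, 10, 10] sum 116, len 16
end 16: [11, 8, 2, 7, 11, 12, 4, 3, 8, 6, 7, 4, 10, 10, 10] sum 113, len 15
end 17: [11, 8, 2, 7, 11, 12, 4, 3, 8, 6, 7, 4, 10, 10, 10, 2] sum 115, len 16
end 18: [8, 2, 7, 11, 12, 4, 3, 8, 6, 7, 4, 10, 10, 10, 2, 3] sum 107, len 16
Shortest qualifying length: 15.

15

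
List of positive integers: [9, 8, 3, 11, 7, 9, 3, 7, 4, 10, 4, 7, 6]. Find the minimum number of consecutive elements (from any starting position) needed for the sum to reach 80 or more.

add 9: running sum 9 < 80
add 8: running sum 17 < 80
add 3: running sum 20 < 80
add 11: running sum 31 < 80
add 7: running sum 38 < 80
add 9: running sum 47 < 80
add 3: running sum 50 < 80
add 7: running sum 57 < 80
add 4: running sum 61 < 80
add 10: running sum 71 < 80
add 4: running sum 75 < 80
end 11: [9, 8, 3, 11, 7, 9, 3, 7, 4, 10, 4, 7] sum 82, len 12
end 12: [9, 8, 3, 11, 7, 9, 3, 7, 4, 10, 4, 7, 6] sum 88, len 13
Shortest qualifying length: 12.

12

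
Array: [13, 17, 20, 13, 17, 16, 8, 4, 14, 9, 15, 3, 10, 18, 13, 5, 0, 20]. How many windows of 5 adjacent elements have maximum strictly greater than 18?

4

13 17 20 13 17 → max 20  > 18 ✓
17 20 13 17 16 → max 20  > 18 ✓
20 13 17 16 8 → max 20  > 18 ✓
13 17 16 8 4 → max 17
17 16 8 4 14 → max 17
16 8 4 14 9 → max 16
8 4 14 9 15 → max 15
4 14 9 15 3 → max 15
14 9 15 3 10 → max 15
9 15 3 10 18 → max 18
15 3 10 18 13 → max 18
3 10 18 13 5 → max 18
10 18 13 5 0 → max 18
18 13 5 0 20 → max 20  > 18 ✓
4 windows satisfy the condition.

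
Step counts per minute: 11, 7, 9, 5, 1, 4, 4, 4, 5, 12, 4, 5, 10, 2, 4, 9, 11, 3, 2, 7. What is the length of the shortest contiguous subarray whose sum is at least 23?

3

Extend right; whenever the sum reaches 23, record the length and shrink from the left:
add 11: running sum 11 < 23
add 7: running sum 18 < 23
add 9: shortest ending here [11, 7, 9] sum 27, len 3
add 5: shortest ending here [11, 7, 9, 5] sum 32, len 4
add 1: shortest ending here [11, 7, 9, 5, 1] sum 33, len 5
add 4: shortest ending here [7, 9, 5, 1, 4] sum 26, len 5
add 4: shortest ending here [9, 5, 1, 4, 4] sum 23, len 5
add 4: shortest ending here [9, 5, 1, 4, 4, 4] sum 27, len 6
add 5: shortest ending here [5, 1, 4, 4, 4, 5] sum 23, len 6
add 12: shortest ending here [4, 4, 5, 12] sum 25, len 4
add 4: shortest ending here [4, 5, 12, 4] sum 25, len 4
add 5: shortest ending here [5, 12, 4, 5] sum 26, len 4
add 10: shortest ending here [12, 4, 5, 10] sum 31, len 4
add 2: shortest ending here [12, 4, 5, 10, 2] sum 33, len 5
add 4: shortest ending here [4, 5, 10, 2, 4] sum 25, len 5
add 9: shortest ending here [10, 2, 4, 9] sum 25, len 4
add 11: shortest ending here [4, 9, 11] sum 24, len 3
add 3: shortest ending here [9, 11, 3] sum 23, len 3
add 2: shortest ending here [9, 11, 3, 2] sum 25, len 4
add 7: shortest ending here [11, 3, 2, 7] sum 23, len 4
Shortest qualifying length: 3.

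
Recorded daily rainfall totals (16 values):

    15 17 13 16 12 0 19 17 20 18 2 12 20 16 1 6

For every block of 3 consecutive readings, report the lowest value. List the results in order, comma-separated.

13, 13, 12, 0, 0, 0, 17, 17, 2, 2, 2, 12, 1, 1

Sliding a size-3 window across the 16 values:
(15, 17, 13) → min 13
(17, 13, 16) → min 13
(13, 16, 12) → min 12
(16, 12, 0) → min 0
(12, 0, 19) → min 0
(0, 19, 17) → min 0
(19, 17, 20) → min 17
(17, 20, 18) → min 17
(20, 18, 2) → min 2
(18, 2, 12) → min 2
(2, 12, 20) → min 2
(12, 20, 16) → min 12
(20, 16, 1) → min 1
(16, 1, 6) → min 1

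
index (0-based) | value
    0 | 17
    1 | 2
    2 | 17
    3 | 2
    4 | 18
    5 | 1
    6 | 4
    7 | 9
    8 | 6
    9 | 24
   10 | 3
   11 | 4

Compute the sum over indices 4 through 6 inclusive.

Elements at indices 4..6: 18, 1, 4
sum(18, 1, 4) = 23

23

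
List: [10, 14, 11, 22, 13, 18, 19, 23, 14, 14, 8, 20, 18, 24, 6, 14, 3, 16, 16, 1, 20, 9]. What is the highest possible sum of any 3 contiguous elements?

62

Each size-3 window and its sum:
10 14 11 → sum 35
14 11 22 → sum 47
11 22 13 → sum 46
22 13 18 → sum 53
13 18 19 → sum 50
18 19 23 → sum 60
19 23 14 → sum 56
23 14 14 → sum 51
14 14 8 → sum 36
14 8 20 → sum 42
8 20 18 → sum 46
20 18 24 → sum 62
18 24 6 → sum 48
24 6 14 → sum 44
6 14 3 → sum 23
14 3 16 → sum 33
3 16 16 → sum 35
16 16 1 → sum 33
16 1 20 → sum 37
1 20 9 → sum 30
Highest of these is 62.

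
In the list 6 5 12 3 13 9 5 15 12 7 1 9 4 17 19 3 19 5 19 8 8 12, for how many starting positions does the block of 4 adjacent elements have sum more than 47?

3

[6, 5, 12, 3] → sum 26
[5, 12, 3, 13] → sum 33
[12, 3, 13, 9] → sum 37
[3, 13, 9, 5] → sum 30
[13, 9, 5, 15] → sum 42
[9, 5, 15, 12] → sum 41
[5, 15, 12, 7] → sum 39
[15, 12, 7, 1] → sum 35
[12, 7, 1, 9] → sum 29
[7, 1, 9, 4] → sum 21
[1, 9, 4, 17] → sum 31
[9, 4, 17, 19] → sum 49  > 47 ✓
[4, 17, 19, 3] → sum 43
[17, 19, 3, 19] → sum 58  > 47 ✓
[19, 3, 19, 5] → sum 46
[3, 19, 5, 19] → sum 46
[19, 5, 19, 8] → sum 51  > 47 ✓
[5, 19, 8, 8] → sum 40
[19, 8, 8, 12] → sum 47
3 windows satisfy the condition.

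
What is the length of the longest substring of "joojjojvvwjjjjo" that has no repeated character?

add j: [j] len 1
add o: [j, o] len 2
add o (repeat o, move left end past it): [o] len 1
add j: [o, j] len 2
add j (repeat j, move left end past it): [j] len 1
add o: [j, o] len 2
add j (repeat j, move left end past it): [o, j] len 2
add v: [o, j, v] len 3
add v (repeat v, move left end past it): [v] len 1
add w: [v, w] len 2
add j: [v, w, j] len 3
add j (repeat j, move left end past it): [j] len 1
add j (repeat j, move left end past it): [j] len 1
add j (repeat j, move left end past it): [j] len 1
add o: [j, o] len 2
Longest all-distinct length: 3.

3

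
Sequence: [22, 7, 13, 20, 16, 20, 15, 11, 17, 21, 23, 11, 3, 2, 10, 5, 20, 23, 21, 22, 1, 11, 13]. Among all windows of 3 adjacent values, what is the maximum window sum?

22 7 13 → sum 42
7 13 20 → sum 40
13 20 16 → sum 49
20 16 20 → sum 56
16 20 15 → sum 51
20 15 11 → sum 46
15 11 17 → sum 43
11 17 21 → sum 49
17 21 23 → sum 61
21 23 11 → sum 55
23 11 3 → sum 37
11 3 2 → sum 16
3 2 10 → sum 15
2 10 5 → sum 17
10 5 20 → sum 35
5 20 23 → sum 48
20 23 21 → sum 64
23 21 22 → sum 66
21 22 1 → sum 44
22 1 11 → sum 34
1 11 13 → sum 25
Maximum of these is 66.

66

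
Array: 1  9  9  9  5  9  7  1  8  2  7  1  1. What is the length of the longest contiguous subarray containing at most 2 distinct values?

[1] 1 distinct, len 1
[1, 9] 2 distinct, len 2
[1, 9, 9] 2 distinct, len 3
[1, 9, 9, 9] 2 distinct, len 4
[9, 9, 9, 5] 2 distinct, len 4
[9, 9, 9, 5, 9] 2 distinct, len 5
[9, 7] 2 distinct, len 2
[7, 1] 2 distinct, len 2
[1, 8] 2 distinct, len 2
[8, 2] 2 distinct, len 2
[2, 7] 2 distinct, len 2
[7, 1] 2 distinct, len 2
[7, 1, 1] 2 distinct, len 3
Longest length with ≤2 distinct: 5.

5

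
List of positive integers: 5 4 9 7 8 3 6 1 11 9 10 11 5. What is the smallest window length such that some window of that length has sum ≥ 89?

13

Extend right; whenever the sum reaches 89, record the length and shrink from the left:
add 5: running sum 5 < 89
add 4: running sum 9 < 89
add 9: running sum 18 < 89
add 7: running sum 25 < 89
add 8: running sum 33 < 89
add 3: running sum 36 < 89
add 6: running sum 42 < 89
add 1: running sum 43 < 89
add 11: running sum 54 < 89
add 9: running sum 63 < 89
add 10: running sum 73 < 89
add 11: running sum 84 < 89
add 5: shortest ending here [5, 4, 9, 7, 8, 3, 6, 1, 11, 9, 10, 11, 5] sum 89, len 13
Shortest qualifying length: 13.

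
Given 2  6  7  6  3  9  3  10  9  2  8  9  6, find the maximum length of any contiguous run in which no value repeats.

add 2: [2] len 1
add 6: [2, 6] len 2
add 7: [2, 6, 7] len 3
add 6 (repeat 6, move left end past it): [7, 6] len 2
add 3: [7, 6, 3] len 3
add 9: [7, 6, 3, 9] len 4
add 3 (repeat 3, move left end past it): [9, 3] len 2
add 10: [9, 3, 10] len 3
add 9 (repeat 9, move left end past it): [3, 10, 9] len 3
add 2: [3, 10, 9, 2] len 4
add 8: [3, 10, 9, 2, 8] len 5
add 9 (repeat 9, move left end past it): [2, 8, 9] len 3
add 6: [2, 8, 9, 6] len 4
Longest all-distinct length: 5.

5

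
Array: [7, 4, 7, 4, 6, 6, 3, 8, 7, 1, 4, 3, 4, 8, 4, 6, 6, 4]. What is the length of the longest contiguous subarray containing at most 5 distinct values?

9

add 7: window [7] (1 distinct), len 1
add 4: window [7, 4] (2 distinct), len 2
add 7: window [7, 4, 7] (2 distinct), len 3
add 4: window [7, 4, 7, 4] (2 distinct), len 4
add 6: window [7, 4, 7, 4, 6] (3 distinct), len 5
add 6: window [7, 4, 7, 4, 6, 6] (3 distinct), len 6
add 3: window [7, 4, 7, 4, 6, 6, 3] (4 distinct), len 7
add 8: window [7, 4, 7, 4, 6, 6, 3, 8] (5 distinct), len 8
add 7: window [7, 4, 7, 4, 6, 6, 3, 8, 7] (5 distinct), len 9
add 1: window [6, 6, 3, 8, 7, 1] (5 distinct), len 6
add 4: window [3, 8, 7, 1, 4] (5 distinct), len 5
add 3: window [3, 8, 7, 1, 4, 3] (5 distinct), len 6
add 4: window [3, 8, 7, 1, 4, 3, 4] (5 distinct), len 7
add 8: window [3, 8, 7, 1, 4, 3, 4, 8] (5 distinct), len 8
add 4: window [3, 8, 7, 1, 4, 3, 4, 8, 4] (5 distinct), len 9
add 6: window [1, 4, 3, 4, 8, 4, 6] (5 distinct), len 7
add 6: window [1, 4, 3, 4, 8, 4, 6, 6] (5 distinct), len 8
add 4: window [1, 4, 3, 4, 8, 4, 6, 6, 4] (5 distinct), len 9
Longest length with ≤5 distinct: 9.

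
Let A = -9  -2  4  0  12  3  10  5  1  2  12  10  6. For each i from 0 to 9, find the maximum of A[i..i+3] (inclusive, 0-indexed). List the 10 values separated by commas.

4, 12, 12, 12, 12, 10, 10, 12, 12, 12

Sliding a size-4 window across the 13 values:
(-9, -2, 4, 0) → max 4
(-2, 4, 0, 12) → max 12
(4, 0, 12, 3) → max 12
(0, 12, 3, 10) → max 12
(12, 3, 10, 5) → max 12
(3, 10, 5, 1) → max 10
(10, 5, 1, 2) → max 10
(5, 1, 2, 12) → max 12
(1, 2, 12, 10) → max 12
(2, 12, 10, 6) → max 12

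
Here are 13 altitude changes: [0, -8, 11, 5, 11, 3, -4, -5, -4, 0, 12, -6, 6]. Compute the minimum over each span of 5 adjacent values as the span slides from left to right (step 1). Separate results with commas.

-8, -8, -4, -5, -5, -5, -5, -6, -6

0 -8 11 5 11 → min -8
-8 11 5 11 3 → min -8
11 5 11 3 -4 → min -4
5 11 3 -4 -5 → min -5
11 3 -4 -5 -4 → min -5
3 -4 -5 -4 0 → min -5
-4 -5 -4 0 12 → min -5
-5 -4 0 12 -6 → min -6
-4 0 12 -6 6 → min -6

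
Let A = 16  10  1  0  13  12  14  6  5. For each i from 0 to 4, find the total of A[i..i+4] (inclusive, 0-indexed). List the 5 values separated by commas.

40, 36, 40, 45, 50

16 10 1 0 13 → sum 40
10 1 0 13 12 → sum 36
1 0 13 12 14 → sum 40
0 13 12 14 6 → sum 45
13 12 14 6 5 → sum 50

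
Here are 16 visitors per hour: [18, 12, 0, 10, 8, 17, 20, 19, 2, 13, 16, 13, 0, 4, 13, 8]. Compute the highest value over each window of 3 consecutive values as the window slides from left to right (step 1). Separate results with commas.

[18, 12, 0] → max 18
[12, 0, 10] → max 12
[0, 10, 8] → max 10
[10, 8, 17] → max 17
[8, 17, 20] → max 20
[17, 20, 19] → max 20
[20, 19, 2] → max 20
[19, 2, 13] → max 19
[2, 13, 16] → max 16
[13, 16, 13] → max 16
[16, 13, 0] → max 16
[13, 0, 4] → max 13
[0, 4, 13] → max 13
[4, 13, 8] → max 13

18, 12, 10, 17, 20, 20, 20, 19, 16, 16, 16, 13, 13, 13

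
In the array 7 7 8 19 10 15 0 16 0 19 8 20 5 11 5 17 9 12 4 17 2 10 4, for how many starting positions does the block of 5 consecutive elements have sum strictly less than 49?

7 7 8 19 10 → sum 51
7 8 19 10 15 → sum 59
8 19 10 15 0 → sum 52
19 10 15 0 16 → sum 60
10 15 0 16 0 → sum 41  < 49 ✓
15 0 16 0 19 → sum 50
0 16 0 19 8 → sum 43  < 49 ✓
16 0 19 8 20 → sum 63
0 19 8 20 5 → sum 52
19 8 20 5 11 → sum 63
8 20 5 11 5 → sum 49
20 5 11 5 17 → sum 58
5 11 5 17 9 → sum 47  < 49 ✓
11 5 17 9 12 → sum 54
5 17 9 12 4 → sum 47  < 49 ✓
17 9 12 4 17 → sum 59
9 12 4 17 2 → sum 44  < 49 ✓
12 4 17 2 10 → sum 45  < 49 ✓
4 17 2 10 4 → sum 37  < 49 ✓
7 windows satisfy the condition.

7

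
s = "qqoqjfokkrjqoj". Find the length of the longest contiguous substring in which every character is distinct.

5

add q: [q] len 1
add q (repeat q, move left end past it): [q] len 1
add o: [q, o] len 2
add q (repeat q, move left end past it): [o, q] len 2
add j: [o, q, j] len 3
add f: [o, q, j, f] len 4
add o (repeat o, move left end past it): [q, j, f, o] len 4
add k: [q, j, f, o, k] len 5
add k (repeat k, move left end past it): [k] len 1
add r: [k, r] len 2
add j: [k, r, j] len 3
add q: [k, r, j, q] len 4
add o: [k, r, j, q, o] len 5
add j (repeat j, move left end past it): [q, o, j] len 3
Longest all-distinct length: 5.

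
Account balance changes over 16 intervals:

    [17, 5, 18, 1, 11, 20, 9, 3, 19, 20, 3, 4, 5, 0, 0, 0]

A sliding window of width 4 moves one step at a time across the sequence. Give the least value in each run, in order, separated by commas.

1, 1, 1, 1, 3, 3, 3, 3, 3, 3, 0, 0, 0

(17, 5, 18, 1) → min 1
(5, 18, 1, 11) → min 1
(18, 1, 11, 20) → min 1
(1, 11, 20, 9) → min 1
(11, 20, 9, 3) → min 3
(20, 9, 3, 19) → min 3
(9, 3, 19, 20) → min 3
(3, 19, 20, 3) → min 3
(19, 20, 3, 4) → min 3
(20, 3, 4, 5) → min 3
(3, 4, 5, 0) → min 0
(4, 5, 0, 0) → min 0
(5, 0, 0, 0) → min 0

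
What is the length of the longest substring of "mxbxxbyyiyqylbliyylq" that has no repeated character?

[m] len 1
[m, x] len 2
[m, x, b] len 3
[b, x] len 2
[x] len 1
[x, b] len 2
[x, b, y] len 3
[y] len 1
[y, i] len 2
[i, y] len 2
[i, y, q] len 3
[q, y] len 2
[q, y, l] len 3
[q, y, l, b] len 4
[b, l] len 2
[b, l, i] len 3
[b, l, i, y] len 4
[y] len 1
[y, l] len 2
[y, l, q] len 3
Longest all-distinct length: 4.

4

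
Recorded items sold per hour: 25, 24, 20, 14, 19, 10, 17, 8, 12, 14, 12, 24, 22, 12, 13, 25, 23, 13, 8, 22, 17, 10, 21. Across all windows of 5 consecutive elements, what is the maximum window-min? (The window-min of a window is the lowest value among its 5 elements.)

14

(25, 24, 20, 14, 19) → min 14
(24, 20, 14, 19, 10) → min 10
(20, 14, 19, 10, 17) → min 10
(14, 19, 10, 17, 8) → min 8
(19, 10, 17, 8, 12) → min 8
(10, 17, 8, 12, 14) → min 8
(17, 8, 12, 14, 12) → min 8
(8, 12, 14, 12, 24) → min 8
(12, 14, 12, 24, 22) → min 12
(14, 12, 24, 22, 12) → min 12
(12, 24, 22, 12, 13) → min 12
(24, 22, 12, 13, 25) → min 12
(22, 12, 13, 25, 23) → min 12
(12, 13, 25, 23, 13) → min 12
(13, 25, 23, 13, 8) → min 8
(25, 23, 13, 8, 22) → min 8
(23, 13, 8, 22, 17) → min 8
(13, 8, 22, 17, 10) → min 8
(8, 22, 17, 10, 21) → min 8
Maximum of these is 14.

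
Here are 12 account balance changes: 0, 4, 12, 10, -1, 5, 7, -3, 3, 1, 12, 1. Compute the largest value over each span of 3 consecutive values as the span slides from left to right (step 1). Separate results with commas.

[0, 4, 12] → max 12
[4, 12, 10] → max 12
[12, 10, -1] → max 12
[10, -1, 5] → max 10
[-1, 5, 7] → max 7
[5, 7, -3] → max 7
[7, -3, 3] → max 7
[-3, 3, 1] → max 3
[3, 1, 12] → max 12
[1, 12, 1] → max 12

12, 12, 12, 10, 7, 7, 7, 3, 12, 12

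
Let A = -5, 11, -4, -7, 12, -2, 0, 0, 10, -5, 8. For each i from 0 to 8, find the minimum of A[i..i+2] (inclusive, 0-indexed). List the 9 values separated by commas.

-5, -7, -7, -7, -2, -2, 0, -5, -5

-5 11 -4 → min -5
11 -4 -7 → min -7
-4 -7 12 → min -7
-7 12 -2 → min -7
12 -2 0 → min -2
-2 0 0 → min -2
0 0 10 → min 0
0 10 -5 → min -5
10 -5 8 → min -5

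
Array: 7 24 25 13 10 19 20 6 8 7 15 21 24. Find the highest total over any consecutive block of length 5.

(7, 24, 25, 13, 10) → sum 79
(24, 25, 13, 10, 19) → sum 91
(25, 13, 10, 19, 20) → sum 87
(13, 10, 19, 20, 6) → sum 68
(10, 19, 20, 6, 8) → sum 63
(19, 20, 6, 8, 7) → sum 60
(20, 6, 8, 7, 15) → sum 56
(6, 8, 7, 15, 21) → sum 57
(8, 7, 15, 21, 24) → sum 75
Highest of these is 91.

91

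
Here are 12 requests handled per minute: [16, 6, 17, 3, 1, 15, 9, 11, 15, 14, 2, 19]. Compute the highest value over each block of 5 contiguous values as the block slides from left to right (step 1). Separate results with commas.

17, 17, 17, 15, 15, 15, 15, 19

[16, 6, 17, 3, 1] → max 17
[6, 17, 3, 1, 15] → max 17
[17, 3, 1, 15, 9] → max 17
[3, 1, 15, 9, 11] → max 15
[1, 15, 9, 11, 15] → max 15
[15, 9, 11, 15, 14] → max 15
[9, 11, 15, 14, 2] → max 15
[11, 15, 14, 2, 19] → max 19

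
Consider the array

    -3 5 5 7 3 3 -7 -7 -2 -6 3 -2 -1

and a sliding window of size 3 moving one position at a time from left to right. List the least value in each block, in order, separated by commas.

-3, 5, 3, 3, -7, -7, -7, -7, -6, -6, -2

(-3, 5, 5) → min -3
(5, 5, 7) → min 5
(5, 7, 3) → min 3
(7, 3, 3) → min 3
(3, 3, -7) → min -7
(3, -7, -7) → min -7
(-7, -7, -2) → min -7
(-7, -2, -6) → min -7
(-2, -6, 3) → min -6
(-6, 3, -2) → min -6
(3, -2, -1) → min -2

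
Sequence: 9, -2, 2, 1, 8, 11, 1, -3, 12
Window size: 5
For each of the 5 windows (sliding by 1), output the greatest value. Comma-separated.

9, 11, 11, 11, 12

[9, -2, 2, 1, 8] → max 9
[-2, 2, 1, 8, 11] → max 11
[2, 1, 8, 11, 1] → max 11
[1, 8, 11, 1, -3] → max 11
[8, 11, 1, -3, 12] → max 12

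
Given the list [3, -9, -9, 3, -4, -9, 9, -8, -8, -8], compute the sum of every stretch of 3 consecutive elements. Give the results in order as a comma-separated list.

3 -9 -9 → sum -15
-9 -9 3 → sum -15
-9 3 -4 → sum -10
3 -4 -9 → sum -10
-4 -9 9 → sum -4
-9 9 -8 → sum -8
9 -8 -8 → sum -7
-8 -8 -8 → sum -24

-15, -15, -10, -10, -4, -8, -7, -24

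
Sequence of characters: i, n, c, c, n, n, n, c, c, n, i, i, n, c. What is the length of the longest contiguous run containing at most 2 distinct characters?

add i: window [i] (1 distinct), len 1
add n: window [i, n] (2 distinct), len 2
add c: window [n, c] (2 distinct), len 2
add c: window [n, c, c] (2 distinct), len 3
add n: window [n, c, c, n] (2 distinct), len 4
add n: window [n, c, c, n, n] (2 distinct), len 5
add n: window [n, c, c, n, n, n] (2 distinct), len 6
add c: window [n, c, c, n, n, n, c] (2 distinct), len 7
add c: window [n, c, c, n, n, n, c, c] (2 distinct), len 8
add n: window [n, c, c, n, n, n, c, c, n] (2 distinct), len 9
add i: window [n, i] (2 distinct), len 2
add i: window [n, i, i] (2 distinct), len 3
add n: window [n, i, i, n] (2 distinct), len 4
add c: window [n, c] (2 distinct), len 2
Longest length with ≤2 distinct: 9.

9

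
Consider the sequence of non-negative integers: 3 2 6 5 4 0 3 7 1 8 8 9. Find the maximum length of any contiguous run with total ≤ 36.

→ 3: sum 3, len 1
→ 2: sum 5, len 2
→ 6: sum 11, len 3
→ 5: sum 16, len 4
→ 4: sum 20, len 5
→ 0: sum 20, len 6
→ 3: sum 23, len 7
→ 7: sum 30, len 8
→ 1: sum 31, len 9
→ 8 (dropped 3): sum 36, len 9
→ 8 (dropped 2, 6): sum 36, len 8
→ 9 (dropped 5, 4): sum 36, len 7
Longest length seen: 9.

9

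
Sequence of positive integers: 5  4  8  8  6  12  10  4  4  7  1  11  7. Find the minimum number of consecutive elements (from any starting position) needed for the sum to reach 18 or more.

2

add 5: running sum 5 < 18
add 4: running sum 9 < 18
add 8: running sum 17 < 18
add 8: shortest ending here [4, 8, 8] sum 20, len 3
add 6: shortest ending here [8, 8, 6] sum 22, len 3
add 12: shortest ending here [6, 12] sum 18, len 2
add 10: shortest ending here [12, 10] sum 22, len 2
add 4: shortest ending here [12, 10, 4] sum 26, len 3
add 4: shortest ending here [10, 4, 4] sum 18, len 3
add 7: shortest ending here [10, 4, 4, 7] sum 25, len 4
add 1: shortest ending here [10, 4, 4, 7, 1] sum 26, len 5
add 11: shortest ending here [7, 1, 11] sum 19, len 3
add 7: shortest ending here [11, 7] sum 18, len 2
Shortest qualifying length: 2.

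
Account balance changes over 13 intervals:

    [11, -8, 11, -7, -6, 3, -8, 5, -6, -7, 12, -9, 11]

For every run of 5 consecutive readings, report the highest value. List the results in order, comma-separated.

11, 11, 11, 5, 5, 5, 12, 12, 12

11 -8 11 -7 -6 → max 11
-8 11 -7 -6 3 → max 11
11 -7 -6 3 -8 → max 11
-7 -6 3 -8 5 → max 5
-6 3 -8 5 -6 → max 5
3 -8 5 -6 -7 → max 5
-8 5 -6 -7 12 → max 12
5 -6 -7 12 -9 → max 12
-6 -7 12 -9 11 → max 12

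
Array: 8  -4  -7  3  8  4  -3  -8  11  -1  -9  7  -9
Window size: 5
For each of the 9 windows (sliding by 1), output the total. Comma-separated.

8, 4, 5, 4, 12, 3, -10, 0, -1

[8, -4, -7, 3, 8] → sum 8
[-4, -7, 3, 8, 4] → sum 4
[-7, 3, 8, 4, -3] → sum 5
[3, 8, 4, -3, -8] → sum 4
[8, 4, -3, -8, 11] → sum 12
[4, -3, -8, 11, -1] → sum 3
[-3, -8, 11, -1, -9] → sum -10
[-8, 11, -1, -9, 7] → sum 0
[11, -1, -9, 7, -9] → sum -1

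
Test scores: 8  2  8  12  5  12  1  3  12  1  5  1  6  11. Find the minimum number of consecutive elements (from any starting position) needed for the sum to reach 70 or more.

12

add 8: running sum 8 < 70
add 2: running sum 10 < 70
add 8: running sum 18 < 70
add 12: running sum 30 < 70
add 5: running sum 35 < 70
add 12: running sum 47 < 70
add 1: running sum 48 < 70
add 3: running sum 51 < 70
add 12: running sum 63 < 70
add 1: running sum 64 < 70
add 5: running sum 69 < 70
add 1: shortest ending here [8, 2, 8, 12, 5, 12, 1, 3, 12, 1, 5, 1] sum 70, len 12
add 6: shortest ending here [8, 2, 8, 12, 5, 12, 1, 3, 12, 1, 5, 1, 6] sum 76, len 13
add 11: shortest ending here [8, 12, 5, 12, 1, 3, 12, 1, 5, 1, 6, 11] sum 77, len 12
Shortest qualifying length: 12.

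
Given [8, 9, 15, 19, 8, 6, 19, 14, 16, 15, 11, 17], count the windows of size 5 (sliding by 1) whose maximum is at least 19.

[8, 9, 15, 19, 8] → max 19  ≥ 19 ✓
[9, 15, 19, 8, 6] → max 19  ≥ 19 ✓
[15, 19, 8, 6, 19] → max 19  ≥ 19 ✓
[19, 8, 6, 19, 14] → max 19  ≥ 19 ✓
[8, 6, 19, 14, 16] → max 19  ≥ 19 ✓
[6, 19, 14, 16, 15] → max 19  ≥ 19 ✓
[19, 14, 16, 15, 11] → max 19  ≥ 19 ✓
[14, 16, 15, 11, 17] → max 17
7 windows satisfy the condition.

7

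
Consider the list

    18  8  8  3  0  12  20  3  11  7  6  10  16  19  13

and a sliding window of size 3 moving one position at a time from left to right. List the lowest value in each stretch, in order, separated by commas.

[18, 8, 8] → min 8
[8, 8, 3] → min 3
[8, 3, 0] → min 0
[3, 0, 12] → min 0
[0, 12, 20] → min 0
[12, 20, 3] → min 3
[20, 3, 11] → min 3
[3, 11, 7] → min 3
[11, 7, 6] → min 6
[7, 6, 10] → min 6
[6, 10, 16] → min 6
[10, 16, 19] → min 10
[16, 19, 13] → min 13

8, 3, 0, 0, 0, 3, 3, 3, 6, 6, 6, 10, 13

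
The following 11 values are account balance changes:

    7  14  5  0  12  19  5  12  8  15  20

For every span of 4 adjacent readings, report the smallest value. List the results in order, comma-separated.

Sliding a size-4 window across the 11 values:
7 14 5 0 → min 0
14 5 0 12 → min 0
5 0 12 19 → min 0
0 12 19 5 → min 0
12 19 5 12 → min 5
19 5 12 8 → min 5
5 12 8 15 → min 5
12 8 15 20 → min 8

0, 0, 0, 0, 5, 5, 5, 8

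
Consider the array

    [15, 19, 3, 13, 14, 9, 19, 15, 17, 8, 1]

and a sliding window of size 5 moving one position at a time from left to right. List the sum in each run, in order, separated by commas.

64, 58, 58, 70, 74, 68, 60

Sliding a size-5 window across the 11 values:
[15, 19, 3, 13, 14] → sum 64
[19, 3, 13, 14, 9] → sum 58
[3, 13, 14, 9, 19] → sum 58
[13, 14, 9, 19, 15] → sum 70
[14, 9, 19, 15, 17] → sum 74
[9, 19, 15, 17, 8] → sum 68
[19, 15, 17, 8, 1] → sum 60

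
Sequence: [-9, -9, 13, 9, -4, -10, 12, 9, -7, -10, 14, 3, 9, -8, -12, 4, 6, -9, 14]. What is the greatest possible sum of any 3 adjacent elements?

Window sums for each of the 17 positions:
[-9, -9, 13] → sum -5
[-9, 13, 9] → sum 13
[13, 9, -4] → sum 18
[9, -4, -10] → sum -5
[-4, -10, 12] → sum -2
[-10, 12, 9] → sum 11
[12, 9, -7] → sum 14
[9, -7, -10] → sum -8
[-7, -10, 14] → sum -3
[-10, 14, 3] → sum 7
[14, 3, 9] → sum 26
[3, 9, -8] → sum 4
[9, -8, -12] → sum -11
[-8, -12, 4] → sum -16
[-12, 4, 6] → sum -2
[4, 6, -9] → sum 1
[6, -9, 14] → sum 11
Greatest of these is 26.

26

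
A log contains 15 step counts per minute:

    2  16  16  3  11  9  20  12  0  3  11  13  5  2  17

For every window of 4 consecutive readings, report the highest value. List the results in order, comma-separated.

16, 16, 16, 20, 20, 20, 20, 12, 13, 13, 13, 17

Sliding a size-4 window across the 15 values:
2 16 16 3 → max 16
16 16 3 11 → max 16
16 3 11 9 → max 16
3 11 9 20 → max 20
11 9 20 12 → max 20
9 20 12 0 → max 20
20 12 0 3 → max 20
12 0 3 11 → max 12
0 3 11 13 → max 13
3 11 13 5 → max 13
11 13 5 2 → max 13
13 5 2 17 → max 17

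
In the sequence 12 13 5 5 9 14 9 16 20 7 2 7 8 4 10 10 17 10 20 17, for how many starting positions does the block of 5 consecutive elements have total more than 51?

[12, 13, 5, 5, 9] → sum 44
[13, 5, 5, 9, 14] → sum 46
[5, 5, 9, 14, 9] → sum 42
[5, 9, 14, 9, 16] → sum 53  > 51 ✓
[9, 14, 9, 16, 20] → sum 68  > 51 ✓
[14, 9, 16, 20, 7] → sum 66  > 51 ✓
[9, 16, 20, 7, 2] → sum 54  > 51 ✓
[16, 20, 7, 2, 7] → sum 52  > 51 ✓
[20, 7, 2, 7, 8] → sum 44
[7, 2, 7, 8, 4] → sum 28
[2, 7, 8, 4, 10] → sum 31
[7, 8, 4, 10, 10] → sum 39
[8, 4, 10, 10, 17] → sum 49
[4, 10, 10, 17, 10] → sum 51
[10, 10, 17, 10, 20] → sum 67  > 51 ✓
[10, 17, 10, 20, 17] → sum 74  > 51 ✓
7 windows satisfy the condition.

7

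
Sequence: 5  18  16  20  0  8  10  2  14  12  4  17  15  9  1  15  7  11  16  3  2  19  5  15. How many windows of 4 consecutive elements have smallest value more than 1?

13

(5, 18, 16, 20) → min 5  > 1 ✓
(18, 16, 20, 0) → min 0
(16, 20, 0, 8) → min 0
(20, 0, 8, 10) → min 0
(0, 8, 10, 2) → min 0
(8, 10, 2, 14) → min 2  > 1 ✓
(10, 2, 14, 12) → min 2  > 1 ✓
(2, 14, 12, 4) → min 2  > 1 ✓
(14, 12, 4, 17) → min 4  > 1 ✓
(12, 4, 17, 15) → min 4  > 1 ✓
(4, 17, 15, 9) → min 4  > 1 ✓
(17, 15, 9, 1) → min 1
(15, 9, 1, 15) → min 1
(9, 1, 15, 7) → min 1
(1, 15, 7, 11) → min 1
(15, 7, 11, 16) → min 7  > 1 ✓
(7, 11, 16, 3) → min 3  > 1 ✓
(11, 16, 3, 2) → min 2  > 1 ✓
(16, 3, 2, 19) → min 2  > 1 ✓
(3, 2, 19, 5) → min 2  > 1 ✓
(2, 19, 5, 15) → min 2  > 1 ✓
13 windows satisfy the condition.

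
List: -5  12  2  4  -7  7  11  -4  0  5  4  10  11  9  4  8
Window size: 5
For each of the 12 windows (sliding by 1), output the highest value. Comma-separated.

12, 12, 11, 11, 11, 11, 11, 10, 11, 11, 11, 11

Sliding a size-5 window across the 16 values:
[-5, 12, 2, 4, -7] → max 12
[12, 2, 4, -7, 7] → max 12
[2, 4, -7, 7, 11] → max 11
[4, -7, 7, 11, -4] → max 11
[-7, 7, 11, -4, 0] → max 11
[7, 11, -4, 0, 5] → max 11
[11, -4, 0, 5, 4] → max 11
[-4, 0, 5, 4, 10] → max 10
[0, 5, 4, 10, 11] → max 11
[5, 4, 10, 11, 9] → max 11
[4, 10, 11, 9, 4] → max 11
[10, 11, 9, 4, 8] → max 11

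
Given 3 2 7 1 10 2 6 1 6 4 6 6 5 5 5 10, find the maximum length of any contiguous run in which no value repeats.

5

add 3: [3] len 1
add 2: [3, 2] len 2
add 7: [3, 2, 7] len 3
add 1: [3, 2, 7, 1] len 4
add 10: [3, 2, 7, 1, 10] len 5
add 2 (repeat 2, move left end past it): [7, 1, 10, 2] len 4
add 6: [7, 1, 10, 2, 6] len 5
add 1 (repeat 1, move left end past it): [10, 2, 6, 1] len 4
add 6 (repeat 6, move left end past it): [1, 6] len 2
add 4: [1, 6, 4] len 3
add 6 (repeat 6, move left end past it): [4, 6] len 2
add 6 (repeat 6, move left end past it): [6] len 1
add 5: [6, 5] len 2
add 5 (repeat 5, move left end past it): [5] len 1
add 5 (repeat 5, move left end past it): [5] len 1
add 10: [5, 10] len 2
Longest all-distinct length: 5.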